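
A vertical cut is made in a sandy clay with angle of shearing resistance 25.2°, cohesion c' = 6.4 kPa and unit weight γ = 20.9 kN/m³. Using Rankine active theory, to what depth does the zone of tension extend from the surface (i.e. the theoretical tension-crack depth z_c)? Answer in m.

K_a = tan²(45° − 25.2°/2) = 0.4027; √K_a = 0.6346.
The active pressure is zero where K_a γ z = 2c√K_a, so z_c = 2c/(γ√K_a) = 2×6.4/(20.9×0.6346) = 0.9651 m.

0.965 m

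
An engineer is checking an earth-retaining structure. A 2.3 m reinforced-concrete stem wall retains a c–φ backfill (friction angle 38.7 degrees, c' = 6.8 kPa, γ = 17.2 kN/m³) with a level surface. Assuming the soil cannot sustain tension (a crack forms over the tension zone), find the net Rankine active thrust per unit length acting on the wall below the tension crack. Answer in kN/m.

0.847 kN/m

K_a = 0.2306; √K_a = 0.4802.
Tension-crack depth z_c = 2c/(γ√K_a) = 2×6.8/(17.2×0.4802) = 1.647 m.
σ_a at base = K_a γ H − 2c√K_a = 0.2306×17.2×2.3 − 2×6.8×0.4802 = 2.591 kPa.
P_a = ½ × 2.591 × (H − z_c) = 0.5×2.591×0.6534 = 0.8466 kN/m.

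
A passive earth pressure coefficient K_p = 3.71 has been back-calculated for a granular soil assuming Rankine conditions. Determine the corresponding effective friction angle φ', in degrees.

35.1°

K_p = (1+sin φ)/(1−sin φ) ⇒ sin φ = (K_p − 1)/(K_p + 1) = 0.5754.
φ = arcsin(0.5754) = 35.13°.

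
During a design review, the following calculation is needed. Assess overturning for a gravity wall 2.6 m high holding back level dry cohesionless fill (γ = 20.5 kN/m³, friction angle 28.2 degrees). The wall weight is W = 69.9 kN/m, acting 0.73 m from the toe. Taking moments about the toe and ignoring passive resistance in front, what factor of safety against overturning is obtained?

K_a = tan²(45° − 28.2°/2) = 0.3582.
P_a = ½K_aγH² = 0.5×0.3582×20.5×2.6² = 24.82 kN/m, acting at H/3 = 0.8667 m above the base.
Overturning moment M_o = P_a × H/3 = 24.82 × 0.8667 = 21.51.
Resisting moment M_r = W × 0.73 = 69.9 × 0.73 = 51.03.
FS_overturning = M_r/M_o = 51.03/21.51 = 2.372.

2.37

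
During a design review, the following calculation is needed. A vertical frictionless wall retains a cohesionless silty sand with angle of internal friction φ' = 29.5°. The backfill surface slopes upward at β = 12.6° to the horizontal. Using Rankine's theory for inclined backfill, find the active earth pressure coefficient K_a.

K_a = cos β · (cos β − √(cos²β − cos²φ)) / (cos β + √(cos²β − cos²φ)).
cos β = 0.9759, cos φ = 0.8704, √(cos²β − cos²φ) = 0.4415.
K_a = 0.9759 × (0.9759 − 0.4415)/(0.9759 + 0.4415) = 0.3680.

0.368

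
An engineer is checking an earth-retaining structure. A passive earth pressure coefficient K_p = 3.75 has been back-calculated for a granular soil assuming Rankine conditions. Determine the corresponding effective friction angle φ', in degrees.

K_p = (1+sin φ)/(1−sin φ) ⇒ sin φ = (K_p − 1)/(K_p + 1) = 0.5789.
φ = arcsin(0.5789) = 35.38°.

35.4°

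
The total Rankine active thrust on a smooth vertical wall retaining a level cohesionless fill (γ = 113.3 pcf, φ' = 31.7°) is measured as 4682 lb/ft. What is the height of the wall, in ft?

K_a = 0.3111. P_a = ½ K_a γ H² ⇒ H = √(2P_a/(K_a γ)).
H = √(2×4682/(0.3111×113.3)) = 16.30 ft.

16.3 ft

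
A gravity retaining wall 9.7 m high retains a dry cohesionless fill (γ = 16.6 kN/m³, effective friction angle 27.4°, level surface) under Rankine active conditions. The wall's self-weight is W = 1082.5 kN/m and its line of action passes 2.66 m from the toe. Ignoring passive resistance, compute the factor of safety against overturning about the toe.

K_a = tan²(45° − 27.4°/2) = 0.3697.
P_a = ½K_aγH² = 0.5×0.3697×16.6×9.7² = 288.7 kN/m, acting at H/3 = 3.233 m above the base.
Overturning moment M_o = P_a × H/3 = 288.7 × 3.233 = 933.5.
Resisting moment M_r = W × 2.66 = 1082.5 × 2.66 = 2879.
FS_overturning = M_r/M_o = 2879/933.5 = 3.085.

3.08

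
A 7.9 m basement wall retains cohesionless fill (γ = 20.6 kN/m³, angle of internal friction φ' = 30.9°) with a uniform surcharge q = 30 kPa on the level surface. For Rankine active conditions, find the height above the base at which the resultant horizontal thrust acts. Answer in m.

K_a = 0.3214.
Triangular part P₁ = ½K_aγH² = 206.6 at H/3 = 2.633 m; rectangular part P₂ = K_a q H = 76.17 at H/2 = 3.950 m.
ȳ = (P₁·2.633 + P₂·3.950)/(P₁+P₂) = 2.988 m.

2.99 m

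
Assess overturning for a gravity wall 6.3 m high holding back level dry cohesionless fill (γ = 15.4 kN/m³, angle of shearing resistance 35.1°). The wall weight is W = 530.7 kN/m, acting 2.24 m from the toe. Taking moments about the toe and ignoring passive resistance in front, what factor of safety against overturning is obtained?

6.86

K_a = tan²(45° − 35.1°/2) = 0.2698.
P_a = ½K_aγH² = 0.5×0.2698×15.4×6.3² = 82.47 kN/m, acting at H/3 = 2.100 m above the base.
Overturning moment M_o = P_a × H/3 = 82.47 × 2.100 = 173.2.
Resisting moment M_r = W × 2.24 = 530.7 × 2.24 = 1189.
FS_overturning = M_r/M_o = 1189/173.2 = 6.864.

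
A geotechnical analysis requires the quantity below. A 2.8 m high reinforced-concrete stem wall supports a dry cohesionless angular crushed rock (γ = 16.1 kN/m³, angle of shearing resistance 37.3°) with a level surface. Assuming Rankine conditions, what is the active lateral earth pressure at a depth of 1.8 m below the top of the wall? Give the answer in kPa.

K_a = (1 − sin φ)/(1 + sin φ) = 0.2453.
σ_h = K_a γ z = 0.2453 × 16.1 × 1.8 = 7.110 kPa.

7.11 kPa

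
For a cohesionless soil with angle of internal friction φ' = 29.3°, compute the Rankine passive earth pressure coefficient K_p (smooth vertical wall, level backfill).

K_p = (1 + sin φ)/(1 − sin φ) = tan²(45° + 29.3°/2) = 2.917.

2.92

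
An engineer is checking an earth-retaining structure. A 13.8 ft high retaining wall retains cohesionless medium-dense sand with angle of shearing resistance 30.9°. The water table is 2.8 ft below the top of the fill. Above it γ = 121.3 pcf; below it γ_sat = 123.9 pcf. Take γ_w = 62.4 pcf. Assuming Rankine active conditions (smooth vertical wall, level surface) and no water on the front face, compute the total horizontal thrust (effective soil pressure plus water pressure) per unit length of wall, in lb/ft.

6320 lb/ft

K_a = tan²(45° − φ/2) = 0.3214.
γ' = 123.9 − 62.4 = 61.50 pcf. Depth below WT = 11.0 ft.
σ'_h at WT = K_a γ d_w = 109.2 psf; at base = 109.2 + K_a γ' × 11.0 = 326.6 psf.
P₁ (0–2.8 ft) = ½×109.2×2.8 = 152.8. P₂ (2.8–13.8 ft) = ½(109.2+326.6)×11.0 = 2397.
P_w = ½ γ_w h₂² = 0.5×62.4×11.0² = 3775. Total = 152.8+2397+3775 = 6325 lb/ft.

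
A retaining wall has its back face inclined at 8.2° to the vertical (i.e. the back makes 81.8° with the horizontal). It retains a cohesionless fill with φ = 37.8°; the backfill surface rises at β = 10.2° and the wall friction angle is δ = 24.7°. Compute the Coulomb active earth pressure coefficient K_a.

K_a = sin²(α+φ) / [sin²α · sin(α−δ) · (1 + √{sin(φ+δ)sin(φ−β) / (sin(α−δ)sin(α+β))})²].
With α = 81.8°, φ = 37.8°, δ = 24.7°, β = 10.2°: K_a = 0.3181.

0.318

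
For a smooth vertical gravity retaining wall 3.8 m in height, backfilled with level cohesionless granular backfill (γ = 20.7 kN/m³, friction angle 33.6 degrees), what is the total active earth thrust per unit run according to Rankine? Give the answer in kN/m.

43.0 kN/m

K_a = tan²(45° − φ/2) = 0.2875.
P_a = ½ K_a γ H² = 0.5 × 0.2875 × 20.7 × 3.8² = 42.97 kN/m.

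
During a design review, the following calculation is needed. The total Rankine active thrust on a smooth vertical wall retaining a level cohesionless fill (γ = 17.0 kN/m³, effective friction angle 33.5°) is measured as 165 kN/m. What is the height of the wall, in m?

K_a = 0.2887. P_a = ½ K_a γ H² ⇒ H = √(2P_a/(K_a γ)).
H = √(2×165/(0.2887×17.0)) = 8.200 m.

8.20 m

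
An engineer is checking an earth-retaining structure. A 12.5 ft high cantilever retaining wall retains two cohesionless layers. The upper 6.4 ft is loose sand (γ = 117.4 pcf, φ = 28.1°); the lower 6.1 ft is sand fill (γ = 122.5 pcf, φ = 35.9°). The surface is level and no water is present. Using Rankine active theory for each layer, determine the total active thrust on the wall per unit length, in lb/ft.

2650 lb/ft

K_a1 = tan²(45°−28.1°/2) = 0.3596; K_a2 = tan²(45°−35.9°/2) = 0.2607.
Layer 1: σ at base = K_a1 γ₁ h₁ = 270.2 psf; P₁ = ½×270.2×6.4 = 864.6.
Layer 2: σ_v at top = γ₁h₁ = 751.4; σ_h top = K_a2×751.4 = 195.9; σ_h base = K_a2×(751.4+122.5×6.1) = 390.7.
P₂ = ½(195.9+390.7)×6.1 = 1789. Total P_a = 864.6+1789 = 2654 lb/ft.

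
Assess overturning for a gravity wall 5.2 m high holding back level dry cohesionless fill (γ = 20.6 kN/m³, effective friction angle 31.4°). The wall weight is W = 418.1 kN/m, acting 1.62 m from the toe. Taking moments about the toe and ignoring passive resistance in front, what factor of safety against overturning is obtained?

4.46

K_a = tan²(45° − 31.4°/2) = 0.3149.
P_a = ½K_aγH² = 0.5×0.3149×20.6×5.2² = 87.71 kN/m, acting at H/3 = 1.733 m above the base.
Overturning moment M_o = P_a × H/3 = 87.71 × 1.733 = 152.0.
Resisting moment M_r = W × 1.62 = 418.1 × 1.62 = 677.3.
FS_overturning = M_r/M_o = 677.3/152.0 = 4.455.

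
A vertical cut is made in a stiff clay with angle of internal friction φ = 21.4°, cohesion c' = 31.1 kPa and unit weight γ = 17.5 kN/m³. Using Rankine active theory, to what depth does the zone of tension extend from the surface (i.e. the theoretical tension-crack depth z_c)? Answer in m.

K_a = tan²(45° − 21.4°/2) = 0.4653; √K_a = 0.6822.
The active pressure is zero where K_a γ z = 2c√K_a, so z_c = 2c/(γ√K_a) = 2×31.1/(17.5×0.6822) = 5.210 m.

5.21 m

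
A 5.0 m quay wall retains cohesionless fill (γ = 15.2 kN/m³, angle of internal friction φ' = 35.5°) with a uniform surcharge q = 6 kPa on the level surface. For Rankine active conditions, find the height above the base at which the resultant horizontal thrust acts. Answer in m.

1.78 m

K_a = 0.2653.
Triangular part P₁ = ½K_aγH² = 50.40 at H/3 = 1.667 m; rectangular part P₂ = K_a q H = 7.958 at H/2 = 2.500 m.
ȳ = (P₁·1.667 + P₂·2.500)/(P₁+P₂) = 1.780 m.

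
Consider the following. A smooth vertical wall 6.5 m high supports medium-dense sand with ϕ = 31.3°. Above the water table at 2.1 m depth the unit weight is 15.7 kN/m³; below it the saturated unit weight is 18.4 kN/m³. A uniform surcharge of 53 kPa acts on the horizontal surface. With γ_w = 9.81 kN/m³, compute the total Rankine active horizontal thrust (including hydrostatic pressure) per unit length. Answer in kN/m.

K_a = tan²(45° − φ/2) = 0.3162.
γ' = 18.4 − 9.81 = 8.590 kN/m³. h₂ = H − d_w = 4.4 m.
σ'_h: at surface K_a·q = 16.76; at WT K_a(q+γd_w) = 27.18; at base K_a(q+γd_w+γ'h₂) = 39.14 kPa.
P₁ = ½(16.76+27.18)×2.1 = 46.14; P₂ = ½(27.18+39.14)×4.4 = 145.9; P_w = ½γ_w h₂² = 94.96.
Total = 46.14+145.9+94.96 = 287.0 kN/m.

287 kN/m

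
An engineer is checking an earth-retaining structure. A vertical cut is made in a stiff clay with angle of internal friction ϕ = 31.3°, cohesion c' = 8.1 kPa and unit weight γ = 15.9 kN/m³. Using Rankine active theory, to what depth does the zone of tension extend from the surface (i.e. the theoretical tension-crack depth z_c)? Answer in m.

K_a = tan²(45° − 31.3°/2) = 0.3162; √K_a = 0.5623.
The active pressure is zero where K_a γ z = 2c√K_a, so z_c = 2c/(γ√K_a) = 2×8.1/(15.9×0.5623) = 1.812 m.

1.81 m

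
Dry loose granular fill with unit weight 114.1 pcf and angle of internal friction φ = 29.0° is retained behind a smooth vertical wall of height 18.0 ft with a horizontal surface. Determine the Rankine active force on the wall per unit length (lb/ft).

K_a = tan²(45° − φ/2) = 0.3470.
P_a = ½ K_a γ H² = 0.5 × 0.3470 × 114.1 × 18.0² = 6414 lb/ft.

6410 lb/ft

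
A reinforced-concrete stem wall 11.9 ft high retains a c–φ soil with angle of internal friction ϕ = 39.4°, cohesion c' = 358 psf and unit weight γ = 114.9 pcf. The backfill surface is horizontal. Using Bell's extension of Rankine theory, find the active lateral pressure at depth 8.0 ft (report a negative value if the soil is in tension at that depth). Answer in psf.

K_a = (1 − sin φ)/(1 + sin φ) = 0.2234.
σ_a = K_a γ z − 2c√K_a = 0.2234×114.9×8.0 − 2×358×0.4727 = -133.1 psf.

-133 psf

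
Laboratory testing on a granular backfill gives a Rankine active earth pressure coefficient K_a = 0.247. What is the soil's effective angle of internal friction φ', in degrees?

37.1°

K_a = tan²(45° − φ/2) ⇒ 45° − φ/2 = arctan(√0.247) = 26.43°.
φ = 2(45° − 26.43°) = 37.15°.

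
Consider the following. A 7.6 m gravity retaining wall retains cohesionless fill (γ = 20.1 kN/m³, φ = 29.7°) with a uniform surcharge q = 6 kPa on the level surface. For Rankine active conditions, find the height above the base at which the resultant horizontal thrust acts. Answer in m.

2.63 m

K_a = 0.3374.
Triangular part P₁ = ½K_aγH² = 195.8 at H/3 = 2.533 m; rectangular part P₂ = K_a q H = 15.38 at H/2 = 3.800 m.
ȳ = (P₁·2.533 + P₂·3.800)/(P₁+P₂) = 2.626 m.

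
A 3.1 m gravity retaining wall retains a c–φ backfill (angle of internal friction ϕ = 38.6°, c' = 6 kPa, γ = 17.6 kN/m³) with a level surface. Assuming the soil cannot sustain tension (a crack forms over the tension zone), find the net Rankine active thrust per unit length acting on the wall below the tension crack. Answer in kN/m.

5.78 kN/m

K_a = 0.2316; √K_a = 0.4813.
Tension-crack depth z_c = 2c/(γ√K_a) = 2×6/(17.6×0.4813) = 1.417 m.
σ_a at base = K_a γ H − 2c√K_a = 0.2316×17.6×3.1 − 2×6×0.4813 = 6.862 kPa.
P_a = ½ × 6.862 × (H − z_c) = 0.5×6.862×1.683 = 5.775 kN/m.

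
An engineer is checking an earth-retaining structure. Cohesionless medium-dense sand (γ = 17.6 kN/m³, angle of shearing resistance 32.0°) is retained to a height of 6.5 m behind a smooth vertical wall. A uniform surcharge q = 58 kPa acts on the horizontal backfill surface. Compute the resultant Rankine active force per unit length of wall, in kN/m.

K_a = tan²(45° − φ/2) = 0.3073.
Soil triangle: ½ K_a γ H² = 0.5×0.3073×17.6×6.5² = 114.2 kN/m.
Surcharge rectangle: K_a q H = 0.3073×58×6.5 = 115.8 kN/m.
Total = 114.2 + 115.8 = 230.1 kN/m.

230 kN/m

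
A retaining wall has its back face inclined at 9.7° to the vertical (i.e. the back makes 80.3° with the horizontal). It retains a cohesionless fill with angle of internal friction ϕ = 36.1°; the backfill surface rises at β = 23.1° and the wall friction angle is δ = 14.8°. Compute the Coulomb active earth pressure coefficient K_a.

0.435

K_a = sin²(α+φ) / [sin²α · sin(α−δ) · (1 + √{sin(φ+δ)sin(φ−β) / (sin(α−δ)sin(α+β))})²].
With α = 80.3°, φ = 36.1°, δ = 14.8°, β = 23.1°: K_a = 0.4351.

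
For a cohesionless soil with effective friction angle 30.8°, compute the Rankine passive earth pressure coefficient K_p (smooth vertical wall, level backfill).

3.10

K_p = (1 + sin φ)/(1 − sin φ) = tan²(45° + 30.8°/2) = 3.099.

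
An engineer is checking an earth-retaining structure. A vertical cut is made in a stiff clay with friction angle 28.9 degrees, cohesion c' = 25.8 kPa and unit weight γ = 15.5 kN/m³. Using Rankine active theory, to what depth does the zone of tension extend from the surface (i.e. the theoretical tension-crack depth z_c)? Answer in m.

5.64 m

K_a = tan²(45° − 28.9°/2) = 0.3484; √K_a = 0.5902.
The active pressure is zero where K_a γ z = 2c√K_a, so z_c = 2c/(γ√K_a) = 2×25.8/(15.5×0.5902) = 5.640 m.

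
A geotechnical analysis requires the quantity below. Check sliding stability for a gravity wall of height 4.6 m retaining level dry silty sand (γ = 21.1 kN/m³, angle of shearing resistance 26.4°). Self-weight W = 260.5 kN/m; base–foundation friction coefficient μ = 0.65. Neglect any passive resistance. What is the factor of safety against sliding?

1.97

K_a = tan²(45° − 26.4°/2) = 0.3844.
P_a = ½K_aγH² = 0.5×0.3844×21.1×4.6² = 85.82 kN/m, acting at H/3 = 1.533 m above the base.
FS_sliding = μW / P_a = 0.65×260.5 / 85.82 = 1.973.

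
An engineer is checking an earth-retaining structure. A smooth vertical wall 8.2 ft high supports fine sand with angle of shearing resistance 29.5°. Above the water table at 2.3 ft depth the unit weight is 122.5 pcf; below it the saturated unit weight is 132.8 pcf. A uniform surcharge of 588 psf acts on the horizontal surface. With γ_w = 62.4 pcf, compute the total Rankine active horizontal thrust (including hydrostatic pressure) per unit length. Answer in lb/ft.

3820 lb/ft

K_a = tan²(45° − φ/2) = 0.3401.
γ' = 132.8 − 62.4 = 70.40 pcf. h₂ = H − d_w = 5.9 ft.
σ'_h: at surface K_a·q = 200.0; at WT K_a(q+γd_w) = 295.8; at base K_a(q+γd_w+γ'h₂) = 437.1 psf.
P₁ = ½(200.0+295.8)×2.3 = 570.2; P₂ = ½(295.8+437.1)×5.9 = 2162; P_w = ½γ_w h₂² = 1086.
Total = 570.2+2162+1086 = 3818 lb/ft.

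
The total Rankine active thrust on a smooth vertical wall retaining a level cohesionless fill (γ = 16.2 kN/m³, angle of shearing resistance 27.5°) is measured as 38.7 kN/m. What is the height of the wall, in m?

K_a = 0.3682. P_a = ½ K_a γ H² ⇒ H = √(2P_a/(K_a γ)).
H = √(2×38.7/(0.3682×16.2)) = 3.602 m.

3.60 m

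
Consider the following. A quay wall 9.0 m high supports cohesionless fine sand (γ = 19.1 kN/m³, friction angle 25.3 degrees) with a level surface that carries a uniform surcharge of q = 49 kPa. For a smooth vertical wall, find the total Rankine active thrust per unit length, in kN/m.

487 kN/m

K_a = tan²(45° − φ/2) = 0.4012.
Soil triangle: ½ K_a γ H² = 0.5×0.4012×19.1×9.0² = 310.3 kN/m.
Surcharge rectangle: K_a q H = 0.4012×49×9.0 = 176.9 kN/m.
Total = 310.3 + 176.9 = 487.3 kN/m.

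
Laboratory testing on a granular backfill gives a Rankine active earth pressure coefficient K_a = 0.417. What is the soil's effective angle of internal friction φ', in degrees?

24.3°

K_a = tan²(45° − φ/2) ⇒ 45° − φ/2 = arctan(√0.417) = 32.85°.
φ = 2(45° − 32.85°) = 24.29°.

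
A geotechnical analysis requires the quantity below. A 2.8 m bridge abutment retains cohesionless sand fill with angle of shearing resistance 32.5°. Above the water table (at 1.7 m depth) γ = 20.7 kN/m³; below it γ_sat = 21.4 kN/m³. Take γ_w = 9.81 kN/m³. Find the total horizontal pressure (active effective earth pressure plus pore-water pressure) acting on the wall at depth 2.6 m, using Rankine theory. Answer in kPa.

K_a = (1 − sin φ)/(1 + sin φ) = 0.3010.
γ' = 21.4 − 9.81 = 11.59 kN/m³.
Effective vertical stress at 2.6 m: σ'_v = 20.7×1.7 + 11.59×0.900 = 45.62 kPa.
σ'_h = K_a σ'_v = 0.3010 × 45.62 = 13.73 kPa; u = γ_w × 0.900 = 8.829 kPa.
Total σ_h = 13.73 + 8.829 = 22.56 kPa.

22.6 kPa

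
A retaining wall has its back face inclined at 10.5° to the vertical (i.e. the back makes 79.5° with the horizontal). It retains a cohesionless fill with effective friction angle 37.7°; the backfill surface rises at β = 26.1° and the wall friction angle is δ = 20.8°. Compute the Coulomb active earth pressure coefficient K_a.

K_a = sin²(α+φ) / [sin²α · sin(α−δ) · (1 + √{sin(φ+δ)sin(φ−β) / (sin(α−δ)sin(α+β))})²].
With α = 79.5°, φ = 37.7°, δ = 20.8°, β = 26.1°: K_a = 0.4515.

0.451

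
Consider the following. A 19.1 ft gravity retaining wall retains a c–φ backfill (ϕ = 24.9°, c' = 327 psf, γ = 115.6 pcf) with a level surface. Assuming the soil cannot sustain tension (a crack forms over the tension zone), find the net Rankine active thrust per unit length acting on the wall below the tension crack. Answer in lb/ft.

2470 lb/ft

K_a = 0.4074; √K_a = 0.6383.
Tension-crack depth z_c = 2c/(γ√K_a) = 2×327/(115.6×0.6383) = 8.863 ft.
σ_a at base = K_a γ H − 2c√K_a = 0.4074×115.6×19.1 − 2×327×0.6383 = 482.1 psf.
P_a = ½ × 482.1 × (H − z_c) = 0.5×482.1×10.24 = 2468 lb/ft.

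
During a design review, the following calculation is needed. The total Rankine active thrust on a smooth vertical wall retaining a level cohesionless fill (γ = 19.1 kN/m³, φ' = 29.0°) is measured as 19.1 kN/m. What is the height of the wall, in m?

K_a = 0.3470. P_a = ½ K_a γ H² ⇒ H = √(2P_a/(K_a γ)).
H = √(2×19.1/(0.3470×19.1)) = 2.401 m.

2.40 m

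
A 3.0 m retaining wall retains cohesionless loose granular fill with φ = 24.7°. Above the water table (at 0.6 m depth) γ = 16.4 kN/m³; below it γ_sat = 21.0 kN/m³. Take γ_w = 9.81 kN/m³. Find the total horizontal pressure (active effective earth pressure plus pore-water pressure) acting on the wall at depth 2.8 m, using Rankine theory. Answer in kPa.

35.7 kPa

K_a = (1 − sin φ)/(1 + sin φ) = 0.4106.
γ' = 21.0 − 9.81 = 11.19 kN/m³.
Effective vertical stress at 2.8 m: σ'_v = 16.4×0.6 + 11.19×2.20 = 34.46 kPa.
σ'_h = K_a σ'_v = 0.4106 × 34.46 = 14.15 kPa; u = γ_w × 2.20 = 21.58 kPa.
Total σ_h = 14.15 + 21.58 = 35.73 kPa.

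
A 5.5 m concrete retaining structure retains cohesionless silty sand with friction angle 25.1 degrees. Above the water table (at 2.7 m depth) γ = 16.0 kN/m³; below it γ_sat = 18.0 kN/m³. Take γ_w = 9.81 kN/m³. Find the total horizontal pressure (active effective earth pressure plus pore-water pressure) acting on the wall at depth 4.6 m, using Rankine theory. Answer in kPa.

K_a = (1 − sin φ)/(1 + sin φ) = 0.4043.
γ' = 18.0 − 9.81 = 8.190 kN/m³.
Effective vertical stress at 4.6 m: σ'_v = 16.0×2.7 + 8.190×1.90 = 58.76 kPa.
σ'_h = K_a σ'_v = 0.4043 × 58.76 = 23.76 kPa; u = γ_w × 1.90 = 18.64 kPa.
Total σ_h = 23.76 + 18.64 = 42.40 kPa.

42.4 kPa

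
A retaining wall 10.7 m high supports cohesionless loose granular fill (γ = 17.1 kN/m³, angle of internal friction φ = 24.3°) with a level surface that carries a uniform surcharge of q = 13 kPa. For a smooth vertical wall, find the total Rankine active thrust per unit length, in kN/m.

K_a = tan²(45° − φ/2) = 0.4169.
Soil triangle: ½ K_a γ H² = 0.5×0.4169×17.1×10.7² = 408.1 kN/m.
Surcharge rectangle: K_a q H = 0.4169×13×10.7 = 57.99 kN/m.
Total = 408.1 + 57.99 = 466.1 kN/m.

466 kN/m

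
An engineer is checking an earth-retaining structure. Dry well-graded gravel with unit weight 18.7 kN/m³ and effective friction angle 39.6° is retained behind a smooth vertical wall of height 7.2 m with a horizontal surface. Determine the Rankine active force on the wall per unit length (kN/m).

107 kN/m

K_a = tan²(45° − φ/2) = 0.2214.
P_a = ½ K_a γ H² = 0.5 × 0.2214 × 18.7 × 7.2² = 107.3 kN/m.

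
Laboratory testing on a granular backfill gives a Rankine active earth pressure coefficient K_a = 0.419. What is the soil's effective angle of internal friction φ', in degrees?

24.2°

K_a = tan²(45° − φ/2) ⇒ 45° − φ/2 = arctan(√0.419) = 32.92°.
φ = 2(45° − 32.92°) = 24.17°.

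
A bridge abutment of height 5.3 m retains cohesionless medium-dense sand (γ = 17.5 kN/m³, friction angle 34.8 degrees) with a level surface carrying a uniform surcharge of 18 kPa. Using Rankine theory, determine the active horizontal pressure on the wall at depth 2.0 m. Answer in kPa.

K_a = (1 − sin φ)/(1 + sin φ) = 0.2733.
σ_v = γz + q = 17.5 × 2.0 + 18 = 53.00 kPa.
σ_h = K_a σ_v = 0.2733 × 53.00 = 14.49 kPa.

14.5 kPa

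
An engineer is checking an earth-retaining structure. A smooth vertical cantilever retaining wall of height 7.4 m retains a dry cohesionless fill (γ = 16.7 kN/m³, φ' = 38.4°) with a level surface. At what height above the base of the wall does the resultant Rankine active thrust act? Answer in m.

K_a = 0.2337.
The pressure distribution is triangular, so the resultant acts at H/3 above the base = 7.4/3 = 2.467 m.

2.47 m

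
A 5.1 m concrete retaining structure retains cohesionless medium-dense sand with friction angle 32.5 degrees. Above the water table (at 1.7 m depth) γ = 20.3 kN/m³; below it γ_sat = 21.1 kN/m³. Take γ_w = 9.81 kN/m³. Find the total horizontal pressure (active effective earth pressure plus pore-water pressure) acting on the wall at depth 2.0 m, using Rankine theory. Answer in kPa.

14.3 kPa

K_a = (1 − sin φ)/(1 + sin φ) = 0.3010.
γ' = 21.1 − 9.81 = 11.29 kN/m³.
Effective vertical stress at 2.0 m: σ'_v = 20.3×1.7 + 11.29×0.300 = 37.90 kPa.
σ'_h = K_a σ'_v = 0.3010 × 37.90 = 11.41 kPa; u = γ_w × 0.300 = 2.943 kPa.
Total σ_h = 11.41 + 2.943 = 14.35 kPa.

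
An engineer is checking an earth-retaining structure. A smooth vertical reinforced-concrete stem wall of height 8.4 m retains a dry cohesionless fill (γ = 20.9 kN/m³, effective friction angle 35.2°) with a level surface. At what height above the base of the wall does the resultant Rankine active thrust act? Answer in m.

2.80 m

K_a = 0.2687.
The pressure distribution is triangular, so the resultant acts at H/3 above the base = 8.4/3 = 2.800 m.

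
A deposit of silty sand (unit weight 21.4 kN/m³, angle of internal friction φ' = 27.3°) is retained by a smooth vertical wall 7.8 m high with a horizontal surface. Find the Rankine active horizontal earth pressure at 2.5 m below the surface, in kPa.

19.9 kPa

K_a = (1 − sin φ)/(1 + sin φ) = 0.3711.
σ_h = K_a γ z = 0.3711 × 21.4 × 2.5 = 19.86 kPa.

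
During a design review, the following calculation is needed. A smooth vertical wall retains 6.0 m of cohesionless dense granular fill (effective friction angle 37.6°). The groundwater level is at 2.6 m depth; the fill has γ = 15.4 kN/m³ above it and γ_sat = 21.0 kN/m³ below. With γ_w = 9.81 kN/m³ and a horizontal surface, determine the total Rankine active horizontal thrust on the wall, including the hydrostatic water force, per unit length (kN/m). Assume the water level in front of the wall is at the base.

K_a = tan²(45° − φ/2) = 0.2421.
γ' = 21.0 − 9.81 = 11.19 kN/m³. Depth below WT = 3.4 m.
σ'_h at WT = K_a γ d_w = 9.695 kPa; at base = 9.695 + K_a γ' × 3.4 = 18.91 kPa.
P₁ (0–2.6 m) = ½×9.695×2.6 = 12.60. P₂ (2.6–6.0 m) = ½(9.695+18.91)×3.4 = 48.62.
P_w = ½ γ_w h₂² = 0.5×9.81×3.4² = 56.70. Total = 12.60+48.62+56.70 = 117.9 kN/m.

118 kN/m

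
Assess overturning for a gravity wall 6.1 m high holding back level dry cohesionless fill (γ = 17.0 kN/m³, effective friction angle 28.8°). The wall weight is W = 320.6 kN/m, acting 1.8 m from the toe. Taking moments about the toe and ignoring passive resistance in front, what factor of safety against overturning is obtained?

K_a = tan²(45° − 28.8°/2) = 0.3498.
P_a = ½K_aγH² = 0.5×0.3498×17.0×6.1² = 110.6 kN/m, acting at H/3 = 2.033 m above the base.
Overturning moment M_o = P_a × H/3 = 110.6 × 2.033 = 224.9.
Resisting moment M_r = W × 1.8 = 320.6 × 1.8 = 577.1.
FS_overturning = M_r/M_o = 577.1/224.9 = 2.566.

2.57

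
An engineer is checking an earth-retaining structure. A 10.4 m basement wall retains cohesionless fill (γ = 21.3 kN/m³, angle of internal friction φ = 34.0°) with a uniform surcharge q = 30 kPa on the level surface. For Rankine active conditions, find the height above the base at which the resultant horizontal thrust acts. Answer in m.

3.84 m

K_a = 0.2827.
Triangular part P₁ = ½K_aγH² = 325.7 at H/3 = 3.467 m; rectangular part P₂ = K_a q H = 88.21 at H/2 = 5.200 m.
ȳ = (P₁·3.467 + P₂·5.200)/(P₁+P₂) = 3.836 m.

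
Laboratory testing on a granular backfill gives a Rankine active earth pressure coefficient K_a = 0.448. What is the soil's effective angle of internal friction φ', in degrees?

22.4°

K_a = tan²(45° − φ/2) ⇒ 45° − φ/2 = arctan(√0.448) = 33.80°.
φ = 2(45° − 33.80°) = 22.41°.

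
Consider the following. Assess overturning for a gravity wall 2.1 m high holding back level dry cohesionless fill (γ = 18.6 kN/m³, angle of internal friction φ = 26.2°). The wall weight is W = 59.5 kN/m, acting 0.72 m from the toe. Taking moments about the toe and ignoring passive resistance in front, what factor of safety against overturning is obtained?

3.85

K_a = tan²(45° − 26.2°/2) = 0.3874.
P_a = ½K_aγH² = 0.5×0.3874×18.6×2.1² = 15.89 kN/m, acting at H/3 = 0.7000 m above the base.
Overturning moment M_o = P_a × H/3 = 15.89 × 0.7000 = 11.12.
Resisting moment M_r = W × 0.72 = 59.5 × 0.72 = 42.84.
FS_overturning = M_r/M_o = 42.84/11.12 = 3.851.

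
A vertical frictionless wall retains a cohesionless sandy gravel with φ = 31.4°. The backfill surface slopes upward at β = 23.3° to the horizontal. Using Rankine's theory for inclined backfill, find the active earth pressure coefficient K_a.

0.423

K_a = cos β · (cos β − √(cos²β − cos²φ)) / (cos β + √(cos²β − cos²φ)).
cos β = 0.9184, cos φ = 0.8536, √(cos²β − cos²φ) = 0.3391.
K_a = 0.9184 × (0.9184 − 0.3391)/(0.9184 + 0.3391) = 0.4231.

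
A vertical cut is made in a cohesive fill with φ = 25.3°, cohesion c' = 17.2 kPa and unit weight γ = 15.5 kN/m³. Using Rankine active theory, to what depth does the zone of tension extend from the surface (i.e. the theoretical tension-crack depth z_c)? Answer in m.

3.50 m

K_a = tan²(45° − 25.3°/2) = 0.4012; √K_a = 0.6334.
The active pressure is zero where K_a γ z = 2c√K_a, so z_c = 2c/(γ√K_a) = 2×17.2/(15.5×0.6334) = 3.504 m.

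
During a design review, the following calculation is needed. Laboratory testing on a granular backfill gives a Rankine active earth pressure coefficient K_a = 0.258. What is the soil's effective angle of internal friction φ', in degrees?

36.1°

K_a = tan²(45° − φ/2) ⇒ 45° − φ/2 = arctan(√0.258) = 26.93°.
φ = 2(45° − 26.93°) = 36.14°.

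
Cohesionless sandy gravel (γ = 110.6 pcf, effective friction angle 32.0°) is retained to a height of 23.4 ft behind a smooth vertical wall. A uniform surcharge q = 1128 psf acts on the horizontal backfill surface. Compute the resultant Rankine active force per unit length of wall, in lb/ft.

17400 lb/ft

K_a = tan²(45° − φ/2) = 0.3073.
Soil triangle: ½ K_a γ H² = 0.5×0.3073×110.6×23.4² = 9304 lb/ft.
Surcharge rectangle: K_a q H = 0.3073×1128×23.4 = 8110 lb/ft.
Total = 9304 + 8110 = 17410 lb/ft.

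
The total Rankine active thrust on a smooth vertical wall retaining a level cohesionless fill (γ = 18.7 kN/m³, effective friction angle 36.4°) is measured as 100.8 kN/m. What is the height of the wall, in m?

6.50 m

K_a = 0.2552. P_a = ½ K_a γ H² ⇒ H = √(2P_a/(K_a γ)).
H = √(2×100.8/(0.2552×18.7)) = 6.500 m.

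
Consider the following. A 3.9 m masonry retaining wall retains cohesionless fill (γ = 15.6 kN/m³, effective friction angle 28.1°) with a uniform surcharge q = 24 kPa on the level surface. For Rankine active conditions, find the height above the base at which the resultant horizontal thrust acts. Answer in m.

1.59 m

K_a = 0.3596.
Triangular part P₁ = ½K_aγH² = 42.66 at H/3 = 1.300 m; rectangular part P₂ = K_a q H = 33.66 at H/2 = 1.950 m.
ȳ = (P₁·1.300 + P₂·1.950)/(P₁+P₂) = 1.587 m.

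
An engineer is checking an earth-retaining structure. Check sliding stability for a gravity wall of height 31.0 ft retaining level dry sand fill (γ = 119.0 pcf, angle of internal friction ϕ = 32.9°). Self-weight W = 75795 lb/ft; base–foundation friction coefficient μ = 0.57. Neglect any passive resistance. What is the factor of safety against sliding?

2.55

K_a = tan²(45° − 32.9°/2) = 0.2960.
P_a = ½K_aγH² = 0.5×0.2960×119.0×31.0² = 16930 lb/ft, acting at H/3 = 10.33 ft above the base.
FS_sliding = μW / P_a = 0.57×75795 / 16930 = 2.552.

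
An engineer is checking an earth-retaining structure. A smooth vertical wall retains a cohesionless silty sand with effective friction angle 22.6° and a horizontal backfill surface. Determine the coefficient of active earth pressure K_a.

K_a = (1 − sin φ)/(1 + sin φ) = (1 − sin 22.6°)/(1 + sin 22.6°) = 0.4448.

0.445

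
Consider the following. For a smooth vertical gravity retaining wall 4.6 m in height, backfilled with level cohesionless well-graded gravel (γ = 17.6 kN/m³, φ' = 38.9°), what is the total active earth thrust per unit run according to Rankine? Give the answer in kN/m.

42.6 kN/m

K_a = tan²(45° − φ/2) = 0.2285.
P_a = ½ K_a γ H² = 0.5 × 0.2285 × 17.6 × 4.6² = 42.55 kN/m.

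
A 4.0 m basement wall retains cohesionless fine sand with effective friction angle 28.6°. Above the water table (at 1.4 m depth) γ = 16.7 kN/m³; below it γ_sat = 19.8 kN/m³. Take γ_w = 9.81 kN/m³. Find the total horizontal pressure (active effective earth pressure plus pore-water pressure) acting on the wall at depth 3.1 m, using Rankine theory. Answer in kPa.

30.9 kPa

K_a = (1 − sin φ)/(1 + sin φ) = 0.3525.
γ' = 19.8 − 9.81 = 9.990 kN/m³.
Effective vertical stress at 3.1 m: σ'_v = 16.7×1.4 + 9.990×1.70 = 40.36 kPa.
σ'_h = K_a σ'_v = 0.3525 × 40.36 = 14.23 kPa; u = γ_w × 1.70 = 16.68 kPa.
Total σ_h = 14.23 + 16.68 = 30.91 kPa.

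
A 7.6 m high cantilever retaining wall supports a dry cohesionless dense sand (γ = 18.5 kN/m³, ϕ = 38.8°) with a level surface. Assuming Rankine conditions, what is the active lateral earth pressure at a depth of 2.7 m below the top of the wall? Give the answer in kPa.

11.5 kPa

K_a = (1 − sin φ)/(1 + sin φ) = 0.2296.
σ_h = K_a γ z = 0.2296 × 18.5 × 2.7 = 11.47 kPa.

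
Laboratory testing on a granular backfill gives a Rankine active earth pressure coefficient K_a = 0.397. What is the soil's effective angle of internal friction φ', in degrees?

K_a = tan²(45° − φ/2) ⇒ 45° − φ/2 = arctan(√0.397) = 32.21°.
φ = 2(45° − 32.21°) = 25.57°.

25.6°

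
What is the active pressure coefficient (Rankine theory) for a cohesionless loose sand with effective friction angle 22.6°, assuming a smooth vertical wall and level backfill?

K_a = tan²(45° − φ/2) = tan²(33.70°) = 0.4448.

0.445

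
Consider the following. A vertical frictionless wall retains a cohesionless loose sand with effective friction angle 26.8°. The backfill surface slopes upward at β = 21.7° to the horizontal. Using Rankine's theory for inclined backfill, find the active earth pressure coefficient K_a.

0.525

K_a = cos β · (cos β − √(cos²β − cos²φ)) / (cos β + √(cos²β − cos²φ)).
cos β = 0.9291, cos φ = 0.8926, √(cos²β − cos²φ) = 0.2580.
K_a = 0.9291 × (0.9291 − 0.2580)/(0.9291 + 0.2580) = 0.5252.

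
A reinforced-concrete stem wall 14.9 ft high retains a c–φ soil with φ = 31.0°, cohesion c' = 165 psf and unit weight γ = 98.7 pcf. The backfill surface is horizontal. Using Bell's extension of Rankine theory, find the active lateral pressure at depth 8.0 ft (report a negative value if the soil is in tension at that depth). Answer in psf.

K_a = (1 − sin φ)/(1 + sin φ) = 0.3201.
σ_a = K_a γ z − 2c√K_a = 0.3201×98.7×8.0 − 2×165×0.5658 = 66.05 psf.

66.0 psf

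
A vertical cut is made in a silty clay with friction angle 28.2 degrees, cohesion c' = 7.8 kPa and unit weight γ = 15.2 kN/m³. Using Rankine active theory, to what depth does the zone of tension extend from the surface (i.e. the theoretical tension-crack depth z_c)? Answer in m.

1.71 m

K_a = tan²(45° − 28.2°/2) = 0.3582; √K_a = 0.5985.
The active pressure is zero where K_a γ z = 2c√K_a, so z_c = 2c/(γ√K_a) = 2×7.8/(15.2×0.5985) = 1.715 m.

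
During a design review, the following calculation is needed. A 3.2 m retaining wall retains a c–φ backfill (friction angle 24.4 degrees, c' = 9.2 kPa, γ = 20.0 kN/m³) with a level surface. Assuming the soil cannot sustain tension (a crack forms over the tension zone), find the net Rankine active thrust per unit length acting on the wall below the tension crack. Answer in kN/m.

K_a = 0.4153; √K_a = 0.6445.
Tension-crack depth z_c = 2c/(γ√K_a) = 2×9.2/(20.0×0.6445) = 1.428 m.
σ_a at base = K_a γ H − 2c√K_a = 0.4153×20.0×3.2 − 2×9.2×0.6445 = 14.72 kPa.
P_a = ½ × 14.72 × (H − z_c) = 0.5×14.72×1.772 = 13.05 kN/m.

13.0 kN/m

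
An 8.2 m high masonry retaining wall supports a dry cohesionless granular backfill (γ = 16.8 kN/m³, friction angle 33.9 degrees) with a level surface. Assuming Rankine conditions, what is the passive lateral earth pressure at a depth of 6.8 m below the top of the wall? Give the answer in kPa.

402 kPa

K_p = (1 + sin φ)/(1 − sin φ) = 3.522.
σ_h = K_p γ z = 3.522 × 16.8 × 6.8 = 402.4 kPa.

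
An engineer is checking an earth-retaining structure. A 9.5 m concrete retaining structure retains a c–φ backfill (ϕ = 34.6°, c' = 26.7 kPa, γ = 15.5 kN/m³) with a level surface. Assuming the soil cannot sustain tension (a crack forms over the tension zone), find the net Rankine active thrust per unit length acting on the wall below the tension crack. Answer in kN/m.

18.4 kN/m

K_a = 0.2756; √K_a = 0.5250.
Tension-crack depth z_c = 2c/(γ√K_a) = 2×26.7/(15.5×0.5250) = 6.562 m.
σ_a at base = K_a γ H − 2c√K_a = 0.2756×15.5×9.5 − 2×26.7×0.5250 = 12.55 kPa.
P_a = ½ × 12.55 × (H − z_c) = 0.5×12.55×2.938 = 18.44 kN/m.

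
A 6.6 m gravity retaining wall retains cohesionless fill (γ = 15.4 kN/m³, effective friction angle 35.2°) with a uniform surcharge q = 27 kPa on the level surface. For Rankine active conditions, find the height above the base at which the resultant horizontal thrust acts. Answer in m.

2.58 m

K_a = 0.2687.
Triangular part P₁ = ½K_aγH² = 90.12 at H/3 = 2.200 m; rectangular part P₂ = K_a q H = 47.88 at H/2 = 3.300 m.
ȳ = (P₁·2.200 + P₂·3.300)/(P₁+P₂) = 2.582 m.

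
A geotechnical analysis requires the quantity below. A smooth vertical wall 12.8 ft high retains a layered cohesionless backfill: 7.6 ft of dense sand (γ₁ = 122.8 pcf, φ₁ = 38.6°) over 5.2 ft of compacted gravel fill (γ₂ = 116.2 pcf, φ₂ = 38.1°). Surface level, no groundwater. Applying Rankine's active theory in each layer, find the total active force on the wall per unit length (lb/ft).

2340 lb/ft

K_a1 = tan²(45°−38.6°/2) = 0.2316; K_a2 = tan²(45°−38.1°/2) = 0.2368.
Layer 1: σ at base = K_a1 γ₁ h₁ = 216.2 psf; P₁ = ½×216.2×7.6 = 821.4.
Layer 2: σ_v at top = γ₁h₁ = 933.3; σ_h top = K_a2×933.3 = 221.0; σ_h base = K_a2×(933.3+116.2×5.2) = 364.1.
P₂ = ½(221.0+364.1)×5.2 = 1521. Total P_a = 821.4+1521 = 2343 lb/ft.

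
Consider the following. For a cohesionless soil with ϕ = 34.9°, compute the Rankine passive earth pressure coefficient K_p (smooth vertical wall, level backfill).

3.67

K_p = (1 + sin φ)/(1 − sin φ) = tan²(45° + 34.9°/2) = 3.674.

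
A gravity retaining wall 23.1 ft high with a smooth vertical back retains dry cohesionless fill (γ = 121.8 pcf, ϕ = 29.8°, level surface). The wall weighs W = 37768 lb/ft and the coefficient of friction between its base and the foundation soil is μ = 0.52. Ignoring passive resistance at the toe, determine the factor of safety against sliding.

K_a = tan²(45° − 29.8°/2) = 0.3360.
P_a = ½K_aγH² = 0.5×0.3360×121.8×23.1² = 10920 lb/ft, acting at H/3 = 7.700 ft above the base.
FS_sliding = μW / P_a = 0.52×37768 / 10920 = 1.798.

1.80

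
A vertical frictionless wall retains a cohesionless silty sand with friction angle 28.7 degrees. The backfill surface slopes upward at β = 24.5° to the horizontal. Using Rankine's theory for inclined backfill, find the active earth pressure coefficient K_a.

K_a = cos β · (cos β − √(cos²β − cos²φ)) / (cos β + √(cos²β − cos²φ)).
cos β = 0.9100, cos φ = 0.8771, √(cos²β − cos²φ) = 0.2422.
K_a = 0.9100 × (0.9100 − 0.2422)/(0.9100 + 0.2422) = 0.5274.

0.527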